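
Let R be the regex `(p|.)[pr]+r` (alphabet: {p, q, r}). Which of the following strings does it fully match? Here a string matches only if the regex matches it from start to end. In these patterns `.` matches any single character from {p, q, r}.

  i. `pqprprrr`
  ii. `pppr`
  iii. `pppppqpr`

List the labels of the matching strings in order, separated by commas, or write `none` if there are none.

ii

i → no match
ii → match
iii → no match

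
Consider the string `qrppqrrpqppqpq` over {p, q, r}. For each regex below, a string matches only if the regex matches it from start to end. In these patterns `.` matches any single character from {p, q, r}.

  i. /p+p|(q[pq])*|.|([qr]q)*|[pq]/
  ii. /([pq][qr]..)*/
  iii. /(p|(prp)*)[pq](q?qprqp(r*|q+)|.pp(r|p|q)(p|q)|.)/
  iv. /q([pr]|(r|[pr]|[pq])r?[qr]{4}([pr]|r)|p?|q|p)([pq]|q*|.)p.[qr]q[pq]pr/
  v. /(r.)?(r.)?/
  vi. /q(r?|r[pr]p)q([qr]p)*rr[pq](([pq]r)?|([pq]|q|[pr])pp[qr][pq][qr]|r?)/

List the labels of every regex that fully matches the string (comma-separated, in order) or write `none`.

i → no match
ii → no match
iii → no match
iv → no match — must end with `pr`
v → no match
vi → match

vi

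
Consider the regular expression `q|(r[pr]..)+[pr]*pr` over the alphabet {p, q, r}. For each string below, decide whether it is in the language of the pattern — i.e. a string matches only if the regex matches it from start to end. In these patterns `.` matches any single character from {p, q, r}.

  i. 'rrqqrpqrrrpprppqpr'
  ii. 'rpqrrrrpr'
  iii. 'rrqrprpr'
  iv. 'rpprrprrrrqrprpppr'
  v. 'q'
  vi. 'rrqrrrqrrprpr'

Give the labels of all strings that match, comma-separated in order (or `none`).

i, ii, iii, iv, v, vi

i → match
ii → match
iii → match
iv → match
v → match
vi → match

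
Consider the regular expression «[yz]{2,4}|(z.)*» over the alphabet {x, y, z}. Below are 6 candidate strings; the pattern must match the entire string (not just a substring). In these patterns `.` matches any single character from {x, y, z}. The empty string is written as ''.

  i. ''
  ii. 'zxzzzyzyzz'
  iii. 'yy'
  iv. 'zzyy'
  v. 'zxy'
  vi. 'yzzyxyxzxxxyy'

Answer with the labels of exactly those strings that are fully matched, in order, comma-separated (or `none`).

i, ii, iii, iv

i → match
ii → match
iii → match
iv → match
v → no match
vi → no match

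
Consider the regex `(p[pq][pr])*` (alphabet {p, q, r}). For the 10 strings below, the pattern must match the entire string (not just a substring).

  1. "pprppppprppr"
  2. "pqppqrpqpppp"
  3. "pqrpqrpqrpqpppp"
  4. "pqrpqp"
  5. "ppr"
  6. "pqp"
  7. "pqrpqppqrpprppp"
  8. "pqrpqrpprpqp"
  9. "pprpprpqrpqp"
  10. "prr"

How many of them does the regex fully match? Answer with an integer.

9

1. "pprppppprppr" → match
2. "pqppqrpqpppp" → match
3 → match
4. "pqrpqp" → match
5. "ppr" → match
6. "pqp" → match
7 → match
8. "pqrpqrpprpqp" → match
9. "pprpprpqrpqp" → match
10. "prr" → no match
Total matched: 9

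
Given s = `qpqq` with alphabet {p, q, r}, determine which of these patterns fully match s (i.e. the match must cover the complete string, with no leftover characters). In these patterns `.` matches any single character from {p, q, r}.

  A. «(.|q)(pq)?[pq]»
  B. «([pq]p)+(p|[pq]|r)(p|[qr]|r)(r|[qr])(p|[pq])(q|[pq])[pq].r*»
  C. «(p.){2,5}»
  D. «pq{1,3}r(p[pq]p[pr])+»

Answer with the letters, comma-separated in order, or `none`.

A

A → match
B → no match
C → no match — must start with `p`
D → no match — must start with `pq`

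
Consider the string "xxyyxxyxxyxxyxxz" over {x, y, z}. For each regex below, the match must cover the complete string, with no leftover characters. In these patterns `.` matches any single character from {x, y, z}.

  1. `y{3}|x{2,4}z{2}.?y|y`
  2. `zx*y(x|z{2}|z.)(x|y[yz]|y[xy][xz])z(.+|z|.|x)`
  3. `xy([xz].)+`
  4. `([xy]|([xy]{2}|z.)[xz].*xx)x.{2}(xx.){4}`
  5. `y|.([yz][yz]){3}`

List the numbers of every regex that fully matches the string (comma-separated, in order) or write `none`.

1 → no match — must end with "y"
2 → no match — must start with "z"
3 → no match — must start with "xy"
4 → match
5 → no match

4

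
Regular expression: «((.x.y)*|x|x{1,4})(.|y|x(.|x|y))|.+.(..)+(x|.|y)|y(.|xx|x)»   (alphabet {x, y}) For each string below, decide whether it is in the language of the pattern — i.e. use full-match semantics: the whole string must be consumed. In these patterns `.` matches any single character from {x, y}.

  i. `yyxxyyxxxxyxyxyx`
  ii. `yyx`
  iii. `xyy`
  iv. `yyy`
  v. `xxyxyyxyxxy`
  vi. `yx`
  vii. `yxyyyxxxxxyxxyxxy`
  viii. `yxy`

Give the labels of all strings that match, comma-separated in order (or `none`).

i, v, vi, vii

i → match
ii → no match
iii → no match
iv → no match
v → match
vi → match
vii → match
viii → no match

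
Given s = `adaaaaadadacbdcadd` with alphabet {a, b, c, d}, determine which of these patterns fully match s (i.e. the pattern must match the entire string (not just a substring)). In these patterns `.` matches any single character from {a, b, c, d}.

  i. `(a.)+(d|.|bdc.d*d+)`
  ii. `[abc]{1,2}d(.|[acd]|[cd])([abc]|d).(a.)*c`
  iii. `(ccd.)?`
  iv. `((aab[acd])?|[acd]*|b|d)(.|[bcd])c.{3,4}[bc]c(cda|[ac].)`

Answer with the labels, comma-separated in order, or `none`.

i → match
ii → no match — must end with `c`
iii → no match
iv → no match

i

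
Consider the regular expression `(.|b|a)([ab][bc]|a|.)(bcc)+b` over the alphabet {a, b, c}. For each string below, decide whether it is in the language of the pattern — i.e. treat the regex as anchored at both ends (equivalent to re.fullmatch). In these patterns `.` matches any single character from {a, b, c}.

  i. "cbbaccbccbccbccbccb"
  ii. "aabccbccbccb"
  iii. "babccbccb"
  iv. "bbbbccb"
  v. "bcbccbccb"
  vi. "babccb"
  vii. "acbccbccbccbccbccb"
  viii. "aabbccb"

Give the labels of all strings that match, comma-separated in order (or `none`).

ii, iii, iv, v, vi, vii, viii

i → no match
ii → match
iii → match
iv → match
v → match
vi → match
vii → match
viii → match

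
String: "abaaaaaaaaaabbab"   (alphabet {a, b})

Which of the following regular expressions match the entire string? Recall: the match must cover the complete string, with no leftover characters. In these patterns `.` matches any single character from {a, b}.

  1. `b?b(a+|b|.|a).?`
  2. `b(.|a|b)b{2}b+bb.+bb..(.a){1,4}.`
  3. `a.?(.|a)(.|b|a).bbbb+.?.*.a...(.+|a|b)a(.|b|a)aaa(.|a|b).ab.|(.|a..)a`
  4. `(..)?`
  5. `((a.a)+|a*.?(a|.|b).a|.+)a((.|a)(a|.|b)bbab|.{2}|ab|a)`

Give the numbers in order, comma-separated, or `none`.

1 → no match
2 → no match — must start with "b"
3 → no match
4 → no match
5 → match

5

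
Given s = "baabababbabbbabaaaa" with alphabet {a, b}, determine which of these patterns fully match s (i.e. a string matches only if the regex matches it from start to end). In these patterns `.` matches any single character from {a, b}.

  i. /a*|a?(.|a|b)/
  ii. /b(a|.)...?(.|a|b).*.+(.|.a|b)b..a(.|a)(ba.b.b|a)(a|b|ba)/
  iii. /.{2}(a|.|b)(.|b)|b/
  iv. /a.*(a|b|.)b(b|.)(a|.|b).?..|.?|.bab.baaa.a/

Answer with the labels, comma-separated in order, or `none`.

i → no match
ii → match
iii → no match
iv → no match

ii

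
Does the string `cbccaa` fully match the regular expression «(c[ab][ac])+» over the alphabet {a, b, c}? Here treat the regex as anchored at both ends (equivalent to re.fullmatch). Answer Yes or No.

Yes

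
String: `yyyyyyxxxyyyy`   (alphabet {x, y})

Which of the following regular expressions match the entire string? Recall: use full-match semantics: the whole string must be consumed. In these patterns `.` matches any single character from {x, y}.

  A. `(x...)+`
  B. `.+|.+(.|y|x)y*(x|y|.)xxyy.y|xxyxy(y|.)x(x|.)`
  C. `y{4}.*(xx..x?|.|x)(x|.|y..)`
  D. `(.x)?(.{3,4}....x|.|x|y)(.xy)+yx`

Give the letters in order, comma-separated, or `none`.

B, C

A → no match — must start with `x`
B → match
C → match
D → no match — must end with `xyyx`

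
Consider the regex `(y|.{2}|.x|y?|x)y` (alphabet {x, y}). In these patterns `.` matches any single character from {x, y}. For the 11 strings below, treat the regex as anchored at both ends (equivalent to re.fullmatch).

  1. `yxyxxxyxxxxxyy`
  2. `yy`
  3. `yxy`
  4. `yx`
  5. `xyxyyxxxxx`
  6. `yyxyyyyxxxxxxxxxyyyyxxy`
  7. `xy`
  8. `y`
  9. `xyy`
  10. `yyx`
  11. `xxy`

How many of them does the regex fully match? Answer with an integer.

1 → no match
2 → match
3 → match
4 → no match — must end with `y`
5 → no match — must end with `y`
6 → no match
7 → match
8 → match
9 → match
10 → no match — must end with `y`
11 → match
Total matched: 6

6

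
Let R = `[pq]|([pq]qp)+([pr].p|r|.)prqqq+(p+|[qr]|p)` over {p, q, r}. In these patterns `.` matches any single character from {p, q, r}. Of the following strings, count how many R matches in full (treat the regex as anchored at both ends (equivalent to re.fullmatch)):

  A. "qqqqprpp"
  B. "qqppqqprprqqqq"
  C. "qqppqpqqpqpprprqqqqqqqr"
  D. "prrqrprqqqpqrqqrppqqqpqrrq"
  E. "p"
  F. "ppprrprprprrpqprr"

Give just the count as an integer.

1

A → no match
B → no match
C → no match
D → no match
E → match
F → no match
Total matched: 1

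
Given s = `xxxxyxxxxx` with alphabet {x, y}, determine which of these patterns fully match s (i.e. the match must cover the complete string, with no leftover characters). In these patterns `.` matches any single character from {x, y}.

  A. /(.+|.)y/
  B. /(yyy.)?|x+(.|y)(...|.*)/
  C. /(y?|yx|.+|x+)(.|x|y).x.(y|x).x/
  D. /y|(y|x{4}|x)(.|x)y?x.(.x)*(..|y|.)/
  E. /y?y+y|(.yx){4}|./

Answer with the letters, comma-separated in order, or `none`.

A → no match — must end with `y`
B → match
C → match
D → match
E → no match

B, C, D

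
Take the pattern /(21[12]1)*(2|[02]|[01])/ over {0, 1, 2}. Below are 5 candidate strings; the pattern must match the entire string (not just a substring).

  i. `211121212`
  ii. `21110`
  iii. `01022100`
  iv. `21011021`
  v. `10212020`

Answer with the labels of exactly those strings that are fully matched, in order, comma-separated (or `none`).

i → match
ii → match
iii → no match
iv → no match
v → no match

i, ii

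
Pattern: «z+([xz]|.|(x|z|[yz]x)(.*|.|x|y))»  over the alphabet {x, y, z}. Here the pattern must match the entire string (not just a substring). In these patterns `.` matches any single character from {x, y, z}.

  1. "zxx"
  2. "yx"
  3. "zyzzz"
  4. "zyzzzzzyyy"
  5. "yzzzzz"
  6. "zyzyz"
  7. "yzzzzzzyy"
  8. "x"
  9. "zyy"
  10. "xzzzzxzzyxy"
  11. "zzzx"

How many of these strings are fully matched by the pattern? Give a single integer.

1. "zxx" → match
2. "yx" → no match — must start with "z"
3. "zyzzz" → no match
4. "zyzzzzzyyy" → no match
5. "yzzzzz" → no match — must start with "z"
6. "zyzyz" → no match
7. "yzzzzzzyy" → no match — must start with "z"
8. "x" → no match — must start with "z"
9. "zyy" → no match
10. "xzzzzxzzyxy" → no match — must start with "z"
11. "zzzx" → match
Total matched: 2

2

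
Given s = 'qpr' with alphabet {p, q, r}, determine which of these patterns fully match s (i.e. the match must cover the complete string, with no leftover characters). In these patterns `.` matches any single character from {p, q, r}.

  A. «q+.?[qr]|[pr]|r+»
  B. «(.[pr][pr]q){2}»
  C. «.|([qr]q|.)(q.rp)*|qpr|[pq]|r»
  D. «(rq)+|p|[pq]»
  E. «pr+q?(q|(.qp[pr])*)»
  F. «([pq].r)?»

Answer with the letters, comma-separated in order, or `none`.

A → match
B → no match — must end with 'q'
C → match
D → no match
E → no match — must start with 'pr'
F → match

A, C, F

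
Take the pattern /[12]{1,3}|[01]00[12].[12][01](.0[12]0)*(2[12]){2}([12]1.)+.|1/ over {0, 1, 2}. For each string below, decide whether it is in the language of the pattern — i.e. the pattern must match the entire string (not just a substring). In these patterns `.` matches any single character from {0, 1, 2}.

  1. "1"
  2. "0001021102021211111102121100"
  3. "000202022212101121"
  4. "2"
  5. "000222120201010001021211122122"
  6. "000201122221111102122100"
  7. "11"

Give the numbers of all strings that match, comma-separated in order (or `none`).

1, 2, 3, 4, 5, 6, 7

1 → match
2 → match
3 → match
4 → match
5 → match
6 → match
7 → match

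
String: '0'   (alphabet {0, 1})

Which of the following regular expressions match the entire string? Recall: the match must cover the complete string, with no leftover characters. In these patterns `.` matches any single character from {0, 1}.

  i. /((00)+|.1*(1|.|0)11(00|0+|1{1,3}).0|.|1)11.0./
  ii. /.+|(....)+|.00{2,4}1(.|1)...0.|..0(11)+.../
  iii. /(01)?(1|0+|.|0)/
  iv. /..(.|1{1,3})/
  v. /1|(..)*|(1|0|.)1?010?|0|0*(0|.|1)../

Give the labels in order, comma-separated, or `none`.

i → no match
ii → match
iii → match
iv → no match
v → match

ii, iii, v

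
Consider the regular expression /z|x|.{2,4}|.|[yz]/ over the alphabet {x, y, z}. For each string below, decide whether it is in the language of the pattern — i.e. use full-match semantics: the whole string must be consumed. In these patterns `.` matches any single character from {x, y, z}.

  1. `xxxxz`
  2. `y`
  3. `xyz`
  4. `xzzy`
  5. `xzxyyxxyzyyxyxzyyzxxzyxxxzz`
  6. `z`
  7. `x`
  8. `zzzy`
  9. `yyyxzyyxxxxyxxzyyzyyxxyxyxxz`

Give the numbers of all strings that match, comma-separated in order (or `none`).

1 → no match
2 → match
3 → match
4 → match
5 → no match
6 → match
7 → match
8 → match
9 → no match

2, 3, 4, 6, 7, 8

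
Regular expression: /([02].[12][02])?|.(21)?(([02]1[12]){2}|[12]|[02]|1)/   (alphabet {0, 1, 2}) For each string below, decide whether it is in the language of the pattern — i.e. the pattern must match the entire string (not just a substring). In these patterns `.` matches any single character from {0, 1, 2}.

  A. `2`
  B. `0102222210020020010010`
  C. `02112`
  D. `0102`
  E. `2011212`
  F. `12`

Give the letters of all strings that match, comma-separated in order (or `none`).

A. `2` → no match
B → no match
C. `02112` → no match
D. `0102` → no match
E. `2011212` → match
F. `12` → match

E, F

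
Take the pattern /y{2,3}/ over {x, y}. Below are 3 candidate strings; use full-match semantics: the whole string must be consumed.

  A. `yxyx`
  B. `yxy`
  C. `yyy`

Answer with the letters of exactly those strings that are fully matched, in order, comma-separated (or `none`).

C

A → no match — must end with `y`
B → no match
C → match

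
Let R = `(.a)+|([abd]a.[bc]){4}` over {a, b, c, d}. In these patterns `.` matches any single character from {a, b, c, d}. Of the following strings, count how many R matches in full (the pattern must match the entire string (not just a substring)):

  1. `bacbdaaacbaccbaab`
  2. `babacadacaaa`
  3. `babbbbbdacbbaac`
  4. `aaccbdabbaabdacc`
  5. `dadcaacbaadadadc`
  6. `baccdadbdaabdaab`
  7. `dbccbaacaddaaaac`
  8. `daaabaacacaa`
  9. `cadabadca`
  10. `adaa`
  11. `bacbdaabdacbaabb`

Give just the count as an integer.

1 → no match
2. `babacadacaaa` → match
3 → no match
4 → no match
5 → no match
6 → match
7 → no match
8. `daaabaacacaa` → no match
9. `cadabadca` → no match
10. `adaa` → no match
11 → match
Total matched: 3

3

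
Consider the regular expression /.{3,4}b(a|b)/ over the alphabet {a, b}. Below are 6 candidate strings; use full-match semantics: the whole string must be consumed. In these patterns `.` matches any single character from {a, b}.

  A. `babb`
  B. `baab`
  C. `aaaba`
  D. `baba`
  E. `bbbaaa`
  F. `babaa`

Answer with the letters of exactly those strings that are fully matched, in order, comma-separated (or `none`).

A → no match
B → no match
C → match
D → no match
E → no match
F → no match

C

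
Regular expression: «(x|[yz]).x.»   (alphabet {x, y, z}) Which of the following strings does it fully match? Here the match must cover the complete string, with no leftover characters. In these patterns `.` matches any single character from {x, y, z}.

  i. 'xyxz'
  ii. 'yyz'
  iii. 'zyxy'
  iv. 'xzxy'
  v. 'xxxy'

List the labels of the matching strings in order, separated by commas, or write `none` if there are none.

i, iii, iv, v

i → match
ii → no match
iii → match
iv → match
v → match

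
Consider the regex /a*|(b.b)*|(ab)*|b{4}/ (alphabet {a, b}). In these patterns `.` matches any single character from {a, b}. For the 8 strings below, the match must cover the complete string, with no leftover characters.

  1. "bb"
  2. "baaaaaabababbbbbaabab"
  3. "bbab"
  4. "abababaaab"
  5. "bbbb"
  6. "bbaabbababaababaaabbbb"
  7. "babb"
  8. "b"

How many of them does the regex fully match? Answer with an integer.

1 → no match
2 → no match
3 → no match
4 → no match
5 → match
6 → no match
7 → no match
8 → no match
Total matched: 1

1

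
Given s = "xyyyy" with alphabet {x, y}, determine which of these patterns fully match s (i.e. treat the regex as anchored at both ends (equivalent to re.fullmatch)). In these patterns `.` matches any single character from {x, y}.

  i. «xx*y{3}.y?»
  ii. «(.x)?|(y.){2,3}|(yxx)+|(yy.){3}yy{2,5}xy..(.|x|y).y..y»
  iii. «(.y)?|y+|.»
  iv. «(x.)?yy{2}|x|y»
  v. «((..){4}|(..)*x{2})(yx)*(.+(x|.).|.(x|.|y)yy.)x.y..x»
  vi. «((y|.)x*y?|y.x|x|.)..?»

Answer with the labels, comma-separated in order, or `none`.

i, iv

i → match
ii → no match
iii → no match
iv → match
v → no match — must end with "x"
vi → no match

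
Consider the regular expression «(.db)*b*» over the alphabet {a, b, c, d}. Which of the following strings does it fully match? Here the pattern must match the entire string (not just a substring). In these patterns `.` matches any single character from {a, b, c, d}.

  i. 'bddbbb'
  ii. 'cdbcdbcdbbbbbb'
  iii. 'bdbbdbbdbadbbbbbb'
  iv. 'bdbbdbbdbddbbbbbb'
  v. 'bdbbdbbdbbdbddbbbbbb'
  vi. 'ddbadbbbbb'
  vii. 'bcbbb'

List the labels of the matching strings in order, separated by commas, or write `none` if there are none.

i → no match
ii → match
iii → match
iv → match
v → match
vi → match
vii → no match

ii, iii, iv, v, vi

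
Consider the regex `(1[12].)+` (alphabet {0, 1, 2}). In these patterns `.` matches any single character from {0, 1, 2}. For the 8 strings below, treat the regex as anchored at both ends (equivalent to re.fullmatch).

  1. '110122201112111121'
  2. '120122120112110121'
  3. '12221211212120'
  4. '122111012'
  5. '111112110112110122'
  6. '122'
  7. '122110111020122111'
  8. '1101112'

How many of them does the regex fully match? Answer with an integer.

1 → no match
2 → match
3 → no match
4 → no match
5 → match
6 → match
7 → no match
8 → no match
Total matched: 3

3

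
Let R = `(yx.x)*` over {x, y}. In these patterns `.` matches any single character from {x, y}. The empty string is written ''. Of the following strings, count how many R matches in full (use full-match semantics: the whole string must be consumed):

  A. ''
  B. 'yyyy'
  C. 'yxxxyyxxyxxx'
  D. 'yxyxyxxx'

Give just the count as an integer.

2

A. '' → match
B. 'yyyy' → no match
C. 'yxxxyyxxyxxx' → no match
D. 'yxyxyxxx' → match
Total matched: 2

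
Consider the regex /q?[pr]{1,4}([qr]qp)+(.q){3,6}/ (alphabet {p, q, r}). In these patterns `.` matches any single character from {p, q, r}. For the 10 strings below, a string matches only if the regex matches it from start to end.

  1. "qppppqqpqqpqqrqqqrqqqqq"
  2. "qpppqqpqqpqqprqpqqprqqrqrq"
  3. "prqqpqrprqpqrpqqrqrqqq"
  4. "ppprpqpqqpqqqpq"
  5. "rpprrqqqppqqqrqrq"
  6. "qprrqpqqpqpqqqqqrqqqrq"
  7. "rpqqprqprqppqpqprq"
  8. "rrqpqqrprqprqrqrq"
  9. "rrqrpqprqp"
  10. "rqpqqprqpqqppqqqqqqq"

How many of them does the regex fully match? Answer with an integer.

1 → match
2 → no match
3 → no match
4 → no match
5 → no match
6 → no match
7 → no match
8 → no match
9 → no match — must end with "q"
10 → no match
Total matched: 1

1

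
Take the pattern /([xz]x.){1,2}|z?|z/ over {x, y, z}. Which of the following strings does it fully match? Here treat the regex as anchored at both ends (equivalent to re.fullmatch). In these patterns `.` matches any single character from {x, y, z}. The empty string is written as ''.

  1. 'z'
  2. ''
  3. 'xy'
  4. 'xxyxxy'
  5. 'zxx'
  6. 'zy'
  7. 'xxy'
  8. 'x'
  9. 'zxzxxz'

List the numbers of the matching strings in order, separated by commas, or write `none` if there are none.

1, 2, 4, 5, 7, 9

1 → match
2 → match
3 → no match
4 → match
5 → match
6 → no match
7 → match
8 → no match
9 → match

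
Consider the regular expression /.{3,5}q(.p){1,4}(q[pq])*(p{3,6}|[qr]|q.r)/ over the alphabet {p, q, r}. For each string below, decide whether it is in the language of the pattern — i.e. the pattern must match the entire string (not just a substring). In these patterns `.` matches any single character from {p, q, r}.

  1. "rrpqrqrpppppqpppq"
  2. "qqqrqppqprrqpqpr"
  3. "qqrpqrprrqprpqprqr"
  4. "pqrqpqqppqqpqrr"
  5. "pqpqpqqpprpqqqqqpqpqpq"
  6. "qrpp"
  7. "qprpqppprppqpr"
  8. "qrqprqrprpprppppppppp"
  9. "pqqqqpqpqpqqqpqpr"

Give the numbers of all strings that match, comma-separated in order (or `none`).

9

1 → no match
2 → no match
3 → no match
4 → no match
5 → no match
6 → no match
7 → no match
8 → no match
9 → match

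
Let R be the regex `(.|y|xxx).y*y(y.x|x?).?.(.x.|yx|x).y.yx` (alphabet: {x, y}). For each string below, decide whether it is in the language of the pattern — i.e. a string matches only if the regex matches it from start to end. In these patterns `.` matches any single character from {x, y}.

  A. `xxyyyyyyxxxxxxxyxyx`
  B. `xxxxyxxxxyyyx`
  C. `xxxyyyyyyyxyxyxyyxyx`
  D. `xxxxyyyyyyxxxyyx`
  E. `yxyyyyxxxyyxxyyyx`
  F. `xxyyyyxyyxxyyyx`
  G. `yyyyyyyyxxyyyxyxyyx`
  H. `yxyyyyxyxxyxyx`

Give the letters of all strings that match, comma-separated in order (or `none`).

A → match
B → match
C → match
D → no match
E → match
F → match
G → no match
H → match

A, B, C, E, F, H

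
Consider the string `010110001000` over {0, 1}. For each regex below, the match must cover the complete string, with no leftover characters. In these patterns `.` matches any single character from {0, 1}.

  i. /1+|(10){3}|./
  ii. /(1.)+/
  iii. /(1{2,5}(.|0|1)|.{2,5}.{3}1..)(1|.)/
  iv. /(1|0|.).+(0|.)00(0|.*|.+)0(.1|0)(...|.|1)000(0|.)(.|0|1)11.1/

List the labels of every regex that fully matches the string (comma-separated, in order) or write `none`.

iii

i → no match
ii → no match — must start with `1`
iii → match
iv → no match — must end with `1`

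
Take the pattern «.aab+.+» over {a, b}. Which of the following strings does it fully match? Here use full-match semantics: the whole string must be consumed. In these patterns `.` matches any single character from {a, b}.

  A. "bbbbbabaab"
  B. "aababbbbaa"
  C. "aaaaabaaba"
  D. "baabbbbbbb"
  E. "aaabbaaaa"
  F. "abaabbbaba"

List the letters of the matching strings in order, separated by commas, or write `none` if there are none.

A → no match
B → no match
C → no match
D → match
E → match
F → no match

D, E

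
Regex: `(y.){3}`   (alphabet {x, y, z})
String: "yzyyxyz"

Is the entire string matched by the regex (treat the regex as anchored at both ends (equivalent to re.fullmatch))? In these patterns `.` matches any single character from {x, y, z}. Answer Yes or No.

No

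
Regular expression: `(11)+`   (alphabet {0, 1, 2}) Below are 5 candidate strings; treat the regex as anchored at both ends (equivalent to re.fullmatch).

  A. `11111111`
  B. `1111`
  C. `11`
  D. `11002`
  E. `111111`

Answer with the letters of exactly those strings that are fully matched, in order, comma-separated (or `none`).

A. `11111111` → match
B. `1111` → match
C. `11` → match
D. `11002` → no match — must end with `11`
E. `111111` → match

A, B, C, E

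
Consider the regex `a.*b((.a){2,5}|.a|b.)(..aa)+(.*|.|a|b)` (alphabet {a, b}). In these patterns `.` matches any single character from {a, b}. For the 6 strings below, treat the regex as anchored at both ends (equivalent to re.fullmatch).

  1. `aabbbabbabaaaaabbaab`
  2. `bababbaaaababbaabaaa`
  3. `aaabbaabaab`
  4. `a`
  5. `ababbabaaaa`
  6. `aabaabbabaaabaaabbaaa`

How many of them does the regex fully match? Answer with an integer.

1 → match
2 → no match — must start with `a`
3 → match
4 → no match
5 → match
6 → match
Total matched: 4

4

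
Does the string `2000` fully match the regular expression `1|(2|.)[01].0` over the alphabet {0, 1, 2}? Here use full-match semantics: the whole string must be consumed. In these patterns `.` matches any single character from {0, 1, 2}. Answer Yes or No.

Yes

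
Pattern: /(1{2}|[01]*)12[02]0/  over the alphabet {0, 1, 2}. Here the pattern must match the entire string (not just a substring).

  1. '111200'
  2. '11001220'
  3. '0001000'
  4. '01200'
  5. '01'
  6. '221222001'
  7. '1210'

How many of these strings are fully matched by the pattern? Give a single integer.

1 → match
2 → match
3 → no match
4 → match
5 → no match — must end with '0'
6 → no match — must end with '0'
7 → no match
Total matched: 3

3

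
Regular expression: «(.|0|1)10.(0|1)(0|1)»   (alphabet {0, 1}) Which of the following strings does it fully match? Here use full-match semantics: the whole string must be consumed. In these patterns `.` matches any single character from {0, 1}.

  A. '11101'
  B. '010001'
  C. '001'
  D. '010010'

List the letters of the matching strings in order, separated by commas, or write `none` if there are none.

A → no match
B → match
C → no match
D → match

B, D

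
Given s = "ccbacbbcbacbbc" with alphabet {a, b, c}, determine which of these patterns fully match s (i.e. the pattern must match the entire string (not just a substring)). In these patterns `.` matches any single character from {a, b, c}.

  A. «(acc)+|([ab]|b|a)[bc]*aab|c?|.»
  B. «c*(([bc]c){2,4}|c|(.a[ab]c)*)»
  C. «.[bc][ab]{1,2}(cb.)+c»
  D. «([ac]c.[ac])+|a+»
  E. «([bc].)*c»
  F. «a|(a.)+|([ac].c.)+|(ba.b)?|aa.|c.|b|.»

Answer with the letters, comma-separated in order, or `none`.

A → no match
B → no match
C → match
D → no match
E → no match
F → no match

C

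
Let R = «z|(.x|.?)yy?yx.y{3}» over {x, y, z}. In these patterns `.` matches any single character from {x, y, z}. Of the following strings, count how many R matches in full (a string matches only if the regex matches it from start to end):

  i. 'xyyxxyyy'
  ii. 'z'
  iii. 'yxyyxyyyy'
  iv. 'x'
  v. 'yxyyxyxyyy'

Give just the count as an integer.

i → match
ii → match
iii → match
iv → no match
v → no match
Total matched: 3

3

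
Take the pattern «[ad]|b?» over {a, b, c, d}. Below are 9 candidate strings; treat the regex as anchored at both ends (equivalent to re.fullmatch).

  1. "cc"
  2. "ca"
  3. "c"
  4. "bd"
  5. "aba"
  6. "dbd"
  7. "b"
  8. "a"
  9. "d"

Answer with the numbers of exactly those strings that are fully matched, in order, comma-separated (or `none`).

1 → no match
2 → no match
3 → no match
4 → no match
5 → no match
6 → no match
7 → match
8 → match
9 → match

7, 8, 9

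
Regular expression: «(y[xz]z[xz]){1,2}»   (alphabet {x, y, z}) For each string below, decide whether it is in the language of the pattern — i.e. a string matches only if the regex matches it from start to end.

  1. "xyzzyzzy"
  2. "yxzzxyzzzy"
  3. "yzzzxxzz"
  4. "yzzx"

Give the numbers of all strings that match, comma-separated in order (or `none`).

4

1. "xyzzyzzy" → no match — must start with "y"
2. "yxzzxyzzzy" → no match
3. "yzzzxxzz" → no match
4. "yzzx" → match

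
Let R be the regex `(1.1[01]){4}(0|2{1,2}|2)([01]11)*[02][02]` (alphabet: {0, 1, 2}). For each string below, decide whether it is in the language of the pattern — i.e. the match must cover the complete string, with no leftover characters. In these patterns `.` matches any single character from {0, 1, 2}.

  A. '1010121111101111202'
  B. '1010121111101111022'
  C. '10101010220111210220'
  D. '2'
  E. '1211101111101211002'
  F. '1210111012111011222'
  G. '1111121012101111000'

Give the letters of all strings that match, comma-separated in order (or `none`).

A → match
B → match
C → no match
D → no match — must start with '1'
E → match
F → match
G → match

A, B, E, F, G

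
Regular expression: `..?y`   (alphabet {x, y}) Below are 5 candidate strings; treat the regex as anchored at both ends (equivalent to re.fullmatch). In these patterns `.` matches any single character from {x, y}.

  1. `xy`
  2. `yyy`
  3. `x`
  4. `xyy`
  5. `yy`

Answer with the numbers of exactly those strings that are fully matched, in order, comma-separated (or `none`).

1, 2, 4, 5

1. `xy` → match
2. `yyy` → match
3. `x` → no match — must end with `y`
4. `xyy` → match
5. `yy` → match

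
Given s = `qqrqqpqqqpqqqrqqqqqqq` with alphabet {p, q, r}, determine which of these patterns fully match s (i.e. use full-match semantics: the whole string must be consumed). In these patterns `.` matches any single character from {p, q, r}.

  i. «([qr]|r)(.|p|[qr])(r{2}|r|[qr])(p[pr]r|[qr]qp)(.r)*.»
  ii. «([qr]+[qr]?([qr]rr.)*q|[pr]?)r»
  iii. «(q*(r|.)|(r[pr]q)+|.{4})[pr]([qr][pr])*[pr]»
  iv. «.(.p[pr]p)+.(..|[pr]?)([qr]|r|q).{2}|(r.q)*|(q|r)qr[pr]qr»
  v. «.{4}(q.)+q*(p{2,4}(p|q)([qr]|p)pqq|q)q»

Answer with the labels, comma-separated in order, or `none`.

i → no match
ii → no match — must end with `r`
iii → no match
iv → no match
v → match

v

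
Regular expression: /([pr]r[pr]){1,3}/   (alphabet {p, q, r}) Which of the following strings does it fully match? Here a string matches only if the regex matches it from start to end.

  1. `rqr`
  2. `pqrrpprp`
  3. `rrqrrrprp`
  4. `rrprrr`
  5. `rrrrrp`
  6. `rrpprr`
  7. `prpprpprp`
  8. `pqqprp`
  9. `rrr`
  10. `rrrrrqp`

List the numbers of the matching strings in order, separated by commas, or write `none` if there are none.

1 → no match
2 → no match
3 → no match
4 → match
5 → match
6 → match
7 → match
8 → no match
9 → match
10 → no match

4, 5, 6, 7, 9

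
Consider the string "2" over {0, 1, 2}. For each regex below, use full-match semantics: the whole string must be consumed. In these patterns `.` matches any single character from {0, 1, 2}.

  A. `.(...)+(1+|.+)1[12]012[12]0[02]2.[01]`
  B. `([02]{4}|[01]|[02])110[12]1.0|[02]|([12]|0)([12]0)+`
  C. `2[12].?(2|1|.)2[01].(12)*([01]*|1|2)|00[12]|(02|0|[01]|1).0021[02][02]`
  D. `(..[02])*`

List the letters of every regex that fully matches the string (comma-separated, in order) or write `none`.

A → no match
B → match
C → no match
D → no match

B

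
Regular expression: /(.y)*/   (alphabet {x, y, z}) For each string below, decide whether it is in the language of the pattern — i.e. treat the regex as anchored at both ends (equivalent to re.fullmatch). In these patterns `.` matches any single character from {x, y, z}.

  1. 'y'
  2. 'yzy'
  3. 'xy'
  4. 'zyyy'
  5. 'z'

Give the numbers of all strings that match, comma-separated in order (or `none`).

1 → no match
2 → no match
3 → match
4 → match
5 → no match

3, 4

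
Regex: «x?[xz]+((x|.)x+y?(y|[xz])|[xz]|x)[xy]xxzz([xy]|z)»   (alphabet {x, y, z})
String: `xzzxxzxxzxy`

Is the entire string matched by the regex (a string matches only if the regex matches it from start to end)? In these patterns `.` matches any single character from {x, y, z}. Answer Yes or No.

No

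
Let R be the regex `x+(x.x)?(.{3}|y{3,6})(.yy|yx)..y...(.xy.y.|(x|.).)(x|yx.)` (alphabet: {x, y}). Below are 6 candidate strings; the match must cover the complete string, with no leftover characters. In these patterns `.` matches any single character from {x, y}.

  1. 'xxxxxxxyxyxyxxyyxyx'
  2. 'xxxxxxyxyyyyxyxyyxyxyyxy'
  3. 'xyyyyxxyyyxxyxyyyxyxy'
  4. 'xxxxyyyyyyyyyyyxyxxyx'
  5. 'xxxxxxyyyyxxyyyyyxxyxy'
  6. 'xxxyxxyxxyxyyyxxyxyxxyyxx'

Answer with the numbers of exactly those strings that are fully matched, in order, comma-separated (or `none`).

1 → no match
2 → match
3 → match
4 → match
5 → match
6 → no match

2, 3, 4, 5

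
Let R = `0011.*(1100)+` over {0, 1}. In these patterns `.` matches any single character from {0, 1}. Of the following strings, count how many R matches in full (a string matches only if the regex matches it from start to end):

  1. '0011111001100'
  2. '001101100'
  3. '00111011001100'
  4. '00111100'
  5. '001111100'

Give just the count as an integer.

1 → match
2 → match
3 → match
4 → match
5 → match
Total matched: 5

5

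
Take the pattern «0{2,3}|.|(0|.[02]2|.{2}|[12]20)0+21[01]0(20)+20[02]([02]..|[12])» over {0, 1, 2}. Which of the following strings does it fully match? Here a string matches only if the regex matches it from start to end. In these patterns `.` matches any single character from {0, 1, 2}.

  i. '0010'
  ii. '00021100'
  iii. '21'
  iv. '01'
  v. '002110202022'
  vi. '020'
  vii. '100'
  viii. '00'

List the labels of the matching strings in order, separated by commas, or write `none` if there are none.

v, viii

i → no match
ii → no match
iii → no match
iv → no match
v → match
vi → no match
vii → no match
viii → match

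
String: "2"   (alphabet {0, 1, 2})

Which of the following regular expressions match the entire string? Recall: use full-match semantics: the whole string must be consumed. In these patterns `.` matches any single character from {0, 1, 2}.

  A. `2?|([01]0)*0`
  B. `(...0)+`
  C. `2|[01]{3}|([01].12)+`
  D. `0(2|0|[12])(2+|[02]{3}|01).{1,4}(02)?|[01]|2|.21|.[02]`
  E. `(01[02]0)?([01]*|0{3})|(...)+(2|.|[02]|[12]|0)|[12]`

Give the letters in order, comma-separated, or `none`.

A, C, D, E

A → match
B → no match — must end with "0"
C → match
D → match
E → match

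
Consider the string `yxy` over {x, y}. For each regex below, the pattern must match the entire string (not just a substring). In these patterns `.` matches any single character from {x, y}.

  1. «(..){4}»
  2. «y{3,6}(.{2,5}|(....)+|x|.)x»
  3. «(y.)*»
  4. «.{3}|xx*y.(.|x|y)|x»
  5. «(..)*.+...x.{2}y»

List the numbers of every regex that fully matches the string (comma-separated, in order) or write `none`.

4

1 → no match
2 → no match — must end with `x`
3 → no match
4 → match
5 → no match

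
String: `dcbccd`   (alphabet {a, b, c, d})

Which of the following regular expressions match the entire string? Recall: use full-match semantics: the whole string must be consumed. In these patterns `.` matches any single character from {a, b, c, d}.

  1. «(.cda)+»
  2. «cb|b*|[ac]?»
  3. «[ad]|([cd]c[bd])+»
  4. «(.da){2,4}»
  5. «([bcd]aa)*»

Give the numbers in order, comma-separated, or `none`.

3

1 → no match — must end with `cda`
2 → no match
3 → match
4 → no match — must end with `da`
5 → no match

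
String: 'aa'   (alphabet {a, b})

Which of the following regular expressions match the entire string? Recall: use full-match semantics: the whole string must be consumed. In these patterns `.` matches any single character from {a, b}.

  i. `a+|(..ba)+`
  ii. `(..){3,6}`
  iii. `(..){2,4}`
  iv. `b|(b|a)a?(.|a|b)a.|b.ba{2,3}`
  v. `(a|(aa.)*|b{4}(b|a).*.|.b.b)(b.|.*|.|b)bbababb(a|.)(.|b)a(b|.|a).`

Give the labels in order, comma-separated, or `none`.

i

i → match
ii → no match
iii → no match
iv → no match
v → no match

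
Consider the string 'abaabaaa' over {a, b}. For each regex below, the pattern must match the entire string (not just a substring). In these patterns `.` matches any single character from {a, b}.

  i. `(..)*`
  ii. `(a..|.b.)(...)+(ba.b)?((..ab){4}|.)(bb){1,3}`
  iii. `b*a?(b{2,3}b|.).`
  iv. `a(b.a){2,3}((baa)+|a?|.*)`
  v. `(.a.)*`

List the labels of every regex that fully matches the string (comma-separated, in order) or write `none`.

i → match
ii → no match — must end with 'bb'
iii → no match
iv → match
v → no match

i, iv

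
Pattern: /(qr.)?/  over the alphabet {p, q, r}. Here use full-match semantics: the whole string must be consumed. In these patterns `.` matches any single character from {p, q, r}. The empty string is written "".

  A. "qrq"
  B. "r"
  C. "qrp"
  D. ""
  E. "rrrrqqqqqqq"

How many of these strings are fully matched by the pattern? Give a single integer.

A → match
B → no match
C → match
D → match
E → no match
Total matched: 3

3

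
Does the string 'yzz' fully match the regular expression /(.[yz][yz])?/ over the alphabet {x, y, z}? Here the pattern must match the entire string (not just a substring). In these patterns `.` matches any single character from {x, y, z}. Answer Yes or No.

Yes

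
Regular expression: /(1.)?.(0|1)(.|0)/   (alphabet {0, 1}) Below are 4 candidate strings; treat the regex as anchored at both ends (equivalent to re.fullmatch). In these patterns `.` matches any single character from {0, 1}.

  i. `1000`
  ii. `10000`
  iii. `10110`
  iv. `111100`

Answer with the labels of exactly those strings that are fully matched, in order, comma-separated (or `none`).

i → no match
ii → match
iii → match
iv → no match

ii, iii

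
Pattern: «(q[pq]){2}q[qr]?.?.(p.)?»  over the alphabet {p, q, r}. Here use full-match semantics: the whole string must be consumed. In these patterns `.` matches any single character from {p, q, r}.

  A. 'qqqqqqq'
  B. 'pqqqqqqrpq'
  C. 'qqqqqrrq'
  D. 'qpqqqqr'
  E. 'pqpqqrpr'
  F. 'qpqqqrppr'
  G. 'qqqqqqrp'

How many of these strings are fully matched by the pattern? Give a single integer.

A → match
B → no match — must start with 'q'
C → match
D → match
E → no match — must start with 'q'
F → match
G → match
Total matched: 5

5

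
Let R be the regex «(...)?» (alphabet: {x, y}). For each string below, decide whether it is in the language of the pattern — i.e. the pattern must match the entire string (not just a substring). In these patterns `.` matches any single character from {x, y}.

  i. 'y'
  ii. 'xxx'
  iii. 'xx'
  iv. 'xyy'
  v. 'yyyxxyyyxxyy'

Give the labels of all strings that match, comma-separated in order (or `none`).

i. 'y' → no match
ii. 'xxx' → match
iii. 'xx' → no match
iv. 'xyy' → match
v. 'yyyxxyyyxxyy' → no match

ii, iv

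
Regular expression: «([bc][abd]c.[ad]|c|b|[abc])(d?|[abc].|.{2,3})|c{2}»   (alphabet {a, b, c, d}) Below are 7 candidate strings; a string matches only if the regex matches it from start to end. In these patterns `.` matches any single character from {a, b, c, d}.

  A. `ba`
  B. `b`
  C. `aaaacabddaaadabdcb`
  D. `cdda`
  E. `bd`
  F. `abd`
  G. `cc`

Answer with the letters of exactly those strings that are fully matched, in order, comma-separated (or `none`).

B, D, E, F, G

A → no match
B → match
C → no match
D → match
E → match
F → match
G → match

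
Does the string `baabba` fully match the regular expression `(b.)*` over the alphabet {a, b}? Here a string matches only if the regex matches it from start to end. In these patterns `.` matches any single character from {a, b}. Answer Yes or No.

No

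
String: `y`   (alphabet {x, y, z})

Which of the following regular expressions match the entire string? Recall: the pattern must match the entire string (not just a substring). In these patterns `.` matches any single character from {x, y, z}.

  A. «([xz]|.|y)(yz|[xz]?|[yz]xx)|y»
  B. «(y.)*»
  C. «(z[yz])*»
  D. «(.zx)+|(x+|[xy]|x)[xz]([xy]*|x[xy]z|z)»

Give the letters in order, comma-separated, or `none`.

A

A → match
B → no match
C → no match
D → no match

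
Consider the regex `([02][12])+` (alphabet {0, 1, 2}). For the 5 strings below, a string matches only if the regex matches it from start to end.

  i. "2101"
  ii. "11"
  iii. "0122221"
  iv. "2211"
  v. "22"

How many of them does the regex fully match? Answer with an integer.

2

i → match
ii → no match
iii → no match
iv → no match
v → match
Total matched: 2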